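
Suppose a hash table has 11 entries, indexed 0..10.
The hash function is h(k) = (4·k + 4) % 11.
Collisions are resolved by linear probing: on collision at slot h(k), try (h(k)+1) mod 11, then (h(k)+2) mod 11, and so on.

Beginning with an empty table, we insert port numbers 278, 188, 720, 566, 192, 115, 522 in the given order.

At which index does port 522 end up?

278: h=5 → slot 5
188: h=8 → slot 8
720: h=2 → slot 2
566: h=2, probe 2,3 → slot 3
192: h=2, probe 2,3,4 → slot 4
115: h=2, probe 2,3,4,5,6 → slot 6
522: h=2, probe 2,3,4,5,6,7 → slot 7
Table: [., ., 720, 566, 192, 278, 115, 522, 188, ., .]

7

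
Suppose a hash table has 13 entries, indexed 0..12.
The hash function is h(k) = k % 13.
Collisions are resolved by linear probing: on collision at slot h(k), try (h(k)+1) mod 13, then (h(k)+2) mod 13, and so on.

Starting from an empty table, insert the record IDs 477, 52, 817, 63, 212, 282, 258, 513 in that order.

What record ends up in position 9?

477: h=9 => slot 9
52: h=0 => slot 0
817: h=11 => slot 11
63: h=11, probe 11,12 => slot 12
212: h=4 => slot 4
282: h=9, probe 9,10 => slot 10
258: h=11, probe 11,12,0,1 => slot 1
513: h=6 => slot 6
Table: [52, 258, —, —, 212, —, 513, —, —, 477, 282, 817, 63]

477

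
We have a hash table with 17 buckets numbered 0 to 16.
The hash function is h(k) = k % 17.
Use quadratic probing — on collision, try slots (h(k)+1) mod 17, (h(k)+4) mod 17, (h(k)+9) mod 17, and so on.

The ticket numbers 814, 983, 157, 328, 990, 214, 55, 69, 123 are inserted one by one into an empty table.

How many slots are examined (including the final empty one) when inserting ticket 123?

5

814 hashes to 15; slot 15 is free -> place at 15.
983 hashes to 14; slot 14 is free -> place at 14.
157 hashes to 4; slot 4 is free -> place at 4.
328 hashes to 5; slot 5 is free -> place at 5.
990 hashes to 4; 4,5 taken -> place at 8.
214 hashes to 10; slot 10 is free -> place at 10.
55 hashes to 4; 4,5,8 taken -> place at 13.
69 hashes to 1; slot 1 is free -> place at 1.
123 hashes to 4; 4,5,8,13 taken -> place at 3.
Table: [_, 69, _, 123, 157, 328, _, _, 990, _, 214, _, _, 55, 983, 814, _]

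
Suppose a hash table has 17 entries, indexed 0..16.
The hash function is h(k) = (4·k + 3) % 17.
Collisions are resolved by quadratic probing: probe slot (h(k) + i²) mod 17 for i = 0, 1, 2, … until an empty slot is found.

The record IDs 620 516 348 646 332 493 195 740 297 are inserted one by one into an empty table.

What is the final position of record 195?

620: h=1 -> slot 1
516: h=10 -> slot 10
348: h=1, probe 1,2 -> slot 2
646: h=3 -> slot 3
332: h=5 -> slot 5
493: h=3, probe 3,4 -> slot 4
195: h=1, probe 1,2,5,10,0 -> slot 0
740: h=5, probe 5,6 -> slot 6
297: h=1, probe 1,2,5,10,0,9 -> slot 9
Table: [195, 620, 348, 646, 493, 332, 740, —, —, 297, 516, —, —, —, —, —, —]

0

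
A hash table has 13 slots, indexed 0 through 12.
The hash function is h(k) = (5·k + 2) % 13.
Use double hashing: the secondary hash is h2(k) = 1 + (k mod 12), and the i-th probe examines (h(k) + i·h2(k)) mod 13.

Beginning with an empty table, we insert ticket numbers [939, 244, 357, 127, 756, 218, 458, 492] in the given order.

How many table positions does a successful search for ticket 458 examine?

2

939 hashes to 4; slot 4 is free → place at 4.
244 hashes to 0; slot 0 is free → place at 0.
357 hashes to 6; slot 6 is free → place at 6.
127 hashes to 0, h2=8; 0 taken → place at 8.
756 hashes to 12; slot 12 is free → place at 12.
218 hashes to 0, h2=3; 0 taken → place at 3.
458 hashes to 4, h2=3; 4 taken → place at 7.
492 hashes to 5; slot 5 is free → place at 5.
Table: [244, ., ., 218, 939, 492, 357, 458, 127, ., ., ., 756]
Lookup 458: h=4, h2=3, probe 4,7 → found at 7.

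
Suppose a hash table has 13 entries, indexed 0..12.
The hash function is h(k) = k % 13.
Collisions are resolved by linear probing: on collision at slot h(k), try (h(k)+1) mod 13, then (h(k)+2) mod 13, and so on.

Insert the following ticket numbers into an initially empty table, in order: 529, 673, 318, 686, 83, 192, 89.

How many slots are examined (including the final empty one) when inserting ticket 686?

2

Insert 529: h=9, slot 9 empty -> index 9.
Insert 673: h=10, slot 10 empty -> index 10.
Insert 318: h=6, slot 6 empty -> index 6.
Insert 686: h=10, slot 10 occupied -> index 11.
Insert 83: h=5, slot 5 empty -> index 5.
Insert 192: h=10, slots 10,11 occupied -> index 12.
Insert 89: h=11, slots 11,12 occupied -> index 0.
Table: [89, -, -, -, -, 83, 318, -, -, 529, 673, 686, 192]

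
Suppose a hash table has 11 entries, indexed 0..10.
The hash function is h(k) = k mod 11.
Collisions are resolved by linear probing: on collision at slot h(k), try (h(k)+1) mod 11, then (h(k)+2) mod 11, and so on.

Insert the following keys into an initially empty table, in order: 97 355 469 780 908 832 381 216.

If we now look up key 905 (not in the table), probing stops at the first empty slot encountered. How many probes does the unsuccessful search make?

2

Insert 97: h=9, slot 9 empty -> index 9.
Insert 355: h=3, slot 3 empty -> index 3.
Insert 469: h=7, slot 7 empty -> index 7.
Insert 780: h=10, slot 10 empty -> index 10.
Insert 908: h=6, slot 6 empty -> index 6.
Insert 832: h=7, slot 7 occupied -> index 8.
Insert 381: h=7, slots 7,8,9,10 occupied -> index 0.
Insert 216: h=7, slots 7,8,9,10,0 occupied -> index 1.
Table: [381, 216, ., 355, ., ., 908, 469, 832, 97, 780]
Lookup 905: h=3, probe 3,4 → slot 4 empty, not found.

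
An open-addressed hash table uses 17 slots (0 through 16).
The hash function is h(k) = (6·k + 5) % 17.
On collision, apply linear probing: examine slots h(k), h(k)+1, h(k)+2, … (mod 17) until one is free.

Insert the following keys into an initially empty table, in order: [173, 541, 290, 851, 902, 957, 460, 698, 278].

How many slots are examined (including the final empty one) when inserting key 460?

4

173 hashes to 6; slot 6 is free → place at 6.
541 hashes to 4; slot 4 is free → place at 4.
290 hashes to 11; slot 11 is free → place at 11.
851 hashes to 11; 11 taken → place at 12.
902 hashes to 11; 11,12 taken → place at 13.
957 hashes to 1; slot 1 is free → place at 1.
460 hashes to 11; 11,12,13 taken → place at 14.
698 hashes to 11; 11,12,13,14 taken → place at 15.
278 hashes to 7; slot 7 is free → place at 7.
Table: [∅, 957, ∅, ∅, 541, ∅, 173, 278, ∅, ∅, ∅, 290, 851, 902, 460, 698, ∅]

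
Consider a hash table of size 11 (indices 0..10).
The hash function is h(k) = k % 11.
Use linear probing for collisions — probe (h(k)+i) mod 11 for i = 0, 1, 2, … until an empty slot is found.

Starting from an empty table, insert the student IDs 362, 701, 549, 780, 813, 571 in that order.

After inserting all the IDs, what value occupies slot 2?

362: h=10 -> slot 10
701: h=8 -> slot 8
549: h=10, probe 10,0 -> slot 0
780: h=10, probe 10,0,1 -> slot 1
813: h=10, probe 10,0,1,2 -> slot 2
571: h=10, probe 10,0,1,2,3 -> slot 3
Table: [549, 780, 813, 571, —, —, —, —, 701, —, 362]

813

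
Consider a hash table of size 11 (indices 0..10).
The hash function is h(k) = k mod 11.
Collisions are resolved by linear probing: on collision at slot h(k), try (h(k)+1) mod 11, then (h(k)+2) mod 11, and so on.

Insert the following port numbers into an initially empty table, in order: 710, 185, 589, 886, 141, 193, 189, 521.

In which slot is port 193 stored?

0

710 hashes to 6; slot 6 is free → place at 6.
185 hashes to 9; slot 9 is free → place at 9.
589 hashes to 6; 6 taken → place at 7.
886 hashes to 6; 6,7 taken → place at 8.
141 hashes to 9; 9 taken → place at 10.
193 hashes to 6; 6,7,8,9,10 taken → place at 0.
189 hashes to 2; slot 2 is free → place at 2.
521 hashes to 4; slot 4 is free → place at 4.
Table: [193, —, 189, —, 521, —, 710, 589, 886, 185, 141]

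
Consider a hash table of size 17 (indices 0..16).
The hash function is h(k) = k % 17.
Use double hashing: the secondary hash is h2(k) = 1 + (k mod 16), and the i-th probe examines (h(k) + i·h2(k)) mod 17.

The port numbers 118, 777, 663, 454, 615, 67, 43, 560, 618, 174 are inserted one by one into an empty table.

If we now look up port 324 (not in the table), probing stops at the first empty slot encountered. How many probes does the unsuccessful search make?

Insert 118: h=16, slot 16 empty => index 16.
Insert 777: h=12, slot 12 empty => index 12.
Insert 663: h=0, slot 0 empty => index 0.
Insert 454: h=12, h2=7, slot 12 occupied => index 2.
Insert 615: h=3, slot 3 empty => index 3.
Insert 67: h=16, h2=4, slots 16,3 occupied => index 7.
Insert 43: h=9, slot 9 empty => index 9.
Insert 560: h=16, h2=1, slots 16,0 occupied => index 1.
Insert 618: h=6, slot 6 empty => index 6.
Insert 174: h=4, slot 4 empty => index 4.
Table: [663, 560, 454, 615, 174, —, 618, 67, —, 43, —, —, 777, —, —, —, 118]
Lookup 324: h=1, h2=5, probe 1,6,11 → slot 11 empty, not found.

3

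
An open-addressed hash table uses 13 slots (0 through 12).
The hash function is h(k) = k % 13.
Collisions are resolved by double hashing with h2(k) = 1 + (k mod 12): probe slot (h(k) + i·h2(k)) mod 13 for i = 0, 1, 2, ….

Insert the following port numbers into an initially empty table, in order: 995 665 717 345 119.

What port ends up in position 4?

345

995: h=7 → slot 7
665: h=2 → slot 2
717: h=2, h2=10, probe 2,12 → slot 12
345: h=7, h2=10, probe 7,4 → slot 4
119: h=2, h2=12, probe 2,1 → slot 1
Table: [—, 119, 665, —, 345, —, —, 995, —, —, —, —, 717]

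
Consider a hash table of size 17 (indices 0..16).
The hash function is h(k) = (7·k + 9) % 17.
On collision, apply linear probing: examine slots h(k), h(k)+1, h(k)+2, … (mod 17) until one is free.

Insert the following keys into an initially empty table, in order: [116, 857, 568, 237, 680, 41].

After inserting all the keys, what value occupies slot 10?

Insert 116: h=5, slot 5 empty => index 5.
Insert 857: h=7, slot 7 empty => index 7.
Insert 568: h=7, slot 7 occupied => index 8.
Insert 237: h=2, slot 2 empty => index 2.
Insert 680: h=9, slot 9 empty => index 9.
Insert 41: h=7, slots 7,8,9 occupied => index 10.
Table: [_, _, 237, _, _, 116, _, 857, 568, 680, 41, _, _, _, _, _, _]

41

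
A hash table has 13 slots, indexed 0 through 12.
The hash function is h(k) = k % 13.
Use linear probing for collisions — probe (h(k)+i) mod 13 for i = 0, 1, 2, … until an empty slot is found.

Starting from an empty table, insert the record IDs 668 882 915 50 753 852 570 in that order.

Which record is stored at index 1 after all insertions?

570

Insert 668: h=5, slot 5 empty -> index 5.
Insert 882: h=11, slot 11 empty -> index 11.
Insert 915: h=5, slot 5 occupied -> index 6.
Insert 50: h=11, slot 11 occupied -> index 12.
Insert 753: h=12, slot 12 occupied -> index 0.
Insert 852: h=7, slot 7 empty -> index 7.
Insert 570: h=11, slots 11,12,0 occupied -> index 1.
Table: [753, 570, _, _, _, 668, 915, 852, _, _, _, 882, 50]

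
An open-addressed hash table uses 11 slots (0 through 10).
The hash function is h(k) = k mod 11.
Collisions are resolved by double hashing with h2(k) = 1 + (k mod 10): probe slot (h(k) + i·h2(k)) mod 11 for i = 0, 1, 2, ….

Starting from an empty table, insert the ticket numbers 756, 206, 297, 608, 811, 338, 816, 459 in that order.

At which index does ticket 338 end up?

756: h=8 → slot 8
206: h=8, h2=7, probe 8,4 → slot 4
297: h=0 → slot 0
608: h=3 → slot 3
811: h=8, h2=2, probe 8,10 → slot 10
338: h=8, h2=9, probe 8,6 → slot 6
816: h=2 → slot 2
459: h=8, h2=10, probe 8,7 → slot 7
Table: [297, ., 816, 608, 206, ., 338, 459, 756, ., 811]

6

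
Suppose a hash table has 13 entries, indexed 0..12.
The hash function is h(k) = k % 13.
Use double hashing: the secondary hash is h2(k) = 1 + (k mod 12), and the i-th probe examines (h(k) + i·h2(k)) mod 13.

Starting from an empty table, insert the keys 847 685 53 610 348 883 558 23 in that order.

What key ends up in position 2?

847: h=2 => slot 2
685: h=9 => slot 9
53: h=1 => slot 1
610: h=12 => slot 12
348: h=10 => slot 10
883: h=12, h2=8, probe 12,7 => slot 7
558: h=12, h2=7, probe 12,6 => slot 6
23: h=10, h2=12, probe 10,9,8 => slot 8
Table: [∅, 53, 847, ∅, ∅, ∅, 558, 883, 23, 685, 348, ∅, 610]

847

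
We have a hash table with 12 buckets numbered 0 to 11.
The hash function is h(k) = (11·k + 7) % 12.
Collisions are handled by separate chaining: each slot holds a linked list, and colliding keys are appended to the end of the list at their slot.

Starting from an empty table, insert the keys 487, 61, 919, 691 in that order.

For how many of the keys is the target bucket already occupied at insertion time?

487 -> bucket 0
61 -> bucket 6
919 -> bucket 0 (collision)
691 -> bucket 0 (collision)
Final buckets:
0: 487 -> 919 -> 691
1: ∅
2: ∅
3: ∅
4: ∅
5: ∅
6: 61
7: ∅
8: ∅
9: ∅
10: ∅
11: ∅

2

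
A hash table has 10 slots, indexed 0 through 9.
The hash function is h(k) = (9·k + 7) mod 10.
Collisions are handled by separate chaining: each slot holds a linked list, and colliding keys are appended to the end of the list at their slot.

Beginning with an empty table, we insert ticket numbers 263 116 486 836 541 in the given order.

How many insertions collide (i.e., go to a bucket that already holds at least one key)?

263 -> bucket 4
116 -> bucket 1
486 -> bucket 1 (collision)
836 -> bucket 1 (collision)
541 -> bucket 6
Final buckets:
0: -
1: 116 -> 486 -> 836
2: -
3: -
4: 263
5: -
6: 541
7: -
8: -
9: -

2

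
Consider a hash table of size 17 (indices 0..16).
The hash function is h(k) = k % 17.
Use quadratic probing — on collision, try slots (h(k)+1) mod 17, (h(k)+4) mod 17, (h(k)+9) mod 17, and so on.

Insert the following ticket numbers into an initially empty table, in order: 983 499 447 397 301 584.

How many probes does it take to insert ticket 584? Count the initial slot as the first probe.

3

Insert 983: h=14, slot 14 empty -> index 14.
Insert 499: h=6, slot 6 empty -> index 6.
Insert 447: h=5, slot 5 empty -> index 5.
Insert 397: h=6, slot 6 occupied -> index 7.
Insert 301: h=12, slot 12 empty -> index 12.
Insert 584: h=6, slots 6,7 occupied -> index 10.
Table: [., ., ., ., ., 447, 499, 397, ., ., 584, ., 301, ., 983, ., .]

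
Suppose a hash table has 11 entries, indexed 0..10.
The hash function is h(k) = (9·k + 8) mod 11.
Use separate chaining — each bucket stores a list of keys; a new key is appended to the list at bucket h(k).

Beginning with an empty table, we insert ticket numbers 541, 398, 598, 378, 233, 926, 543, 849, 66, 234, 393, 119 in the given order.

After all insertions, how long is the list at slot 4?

5

541 → bucket 4
398 → bucket 4 (collision)
598 → bucket 0
378 → bucket 0 (collision)
233 → bucket 4 (collision)
926 → bucket 4 (collision)
543 → bucket 0 (collision)
849 → bucket 4 (collision)
66 → bucket 8
234 → bucket 2
393 → bucket 3
119 → bucket 1
Final buckets:
0: 598 -> 378 -> 543
1: 119
2: 234
3: 393
4: 541 -> 398 -> 233 -> 926 -> 849
5: -
6: -
7: -
8: 66
9: -
10: -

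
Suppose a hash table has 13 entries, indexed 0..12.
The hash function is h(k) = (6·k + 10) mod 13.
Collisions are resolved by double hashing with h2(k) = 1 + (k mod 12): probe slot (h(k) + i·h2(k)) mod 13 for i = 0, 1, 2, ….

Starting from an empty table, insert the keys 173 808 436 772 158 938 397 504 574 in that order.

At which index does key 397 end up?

4

Insert 173: h=8, slot 8 empty -> index 8.
Insert 808: h=9, slot 9 empty -> index 9.
Insert 436: h=0, slot 0 empty -> index 0.
Insert 772: h=1, slot 1 empty -> index 1.
Insert 158: h=9, h2=3, slot 9 occupied -> index 12.
Insert 938: h=9, h2=3, slots 9,12 occupied -> index 2.
Insert 397: h=0, h2=2, slots 0,2 occupied -> index 4.
Insert 504: h=5, slot 5 empty -> index 5.
Insert 574: h=9, h2=11, slot 9 occupied -> index 7.
Table: [436, 772, 938, -, 397, 504, -, 574, 173, 808, -, -, 158]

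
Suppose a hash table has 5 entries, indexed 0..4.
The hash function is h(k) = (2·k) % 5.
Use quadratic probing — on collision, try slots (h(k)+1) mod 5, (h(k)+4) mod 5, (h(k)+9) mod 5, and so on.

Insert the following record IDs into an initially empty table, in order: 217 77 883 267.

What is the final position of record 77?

217: h=4 => slot 4
77: h=4, probe 4,0 => slot 0
883: h=1 => slot 1
267: h=4, probe 4,0,3 => slot 3
Table: [77, 883, -, 267, 217]

0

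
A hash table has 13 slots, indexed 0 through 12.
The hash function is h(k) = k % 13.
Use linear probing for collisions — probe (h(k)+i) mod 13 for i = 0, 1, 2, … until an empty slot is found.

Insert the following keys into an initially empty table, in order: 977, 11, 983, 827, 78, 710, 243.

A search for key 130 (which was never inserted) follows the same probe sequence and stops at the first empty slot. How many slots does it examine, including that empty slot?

Insert 977: h=2, slot 2 empty -> index 2.
Insert 11: h=11, slot 11 empty -> index 11.
Insert 983: h=8, slot 8 empty -> index 8.
Insert 827: h=8, slot 8 occupied -> index 9.
Insert 78: h=0, slot 0 empty -> index 0.
Insert 710: h=8, slots 8,9 occupied -> index 10.
Insert 243: h=9, slots 9,10,11 occupied -> index 12.
Table: [78, ∅, 977, ∅, ∅, ∅, ∅, ∅, 983, 827, 710, 11, 243]
Lookup 130: h=0, probe 0,1 → slot 1 empty, not found.

2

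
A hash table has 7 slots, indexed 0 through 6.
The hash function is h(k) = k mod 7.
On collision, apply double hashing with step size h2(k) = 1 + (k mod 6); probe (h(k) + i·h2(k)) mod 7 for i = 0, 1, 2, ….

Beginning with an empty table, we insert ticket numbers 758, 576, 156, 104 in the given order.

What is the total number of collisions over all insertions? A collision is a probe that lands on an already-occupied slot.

3

Insert 758: h=2, slot 2 empty -> index 2.
Insert 576: h=2, h2=1, slot 2 occupied -> index 3.
Insert 156: h=2, h2=1, slots 2,3 occupied -> index 4.
Insert 104: h=6, slot 6 empty -> index 6.
Table: [—, —, 758, 576, 156, —, 104]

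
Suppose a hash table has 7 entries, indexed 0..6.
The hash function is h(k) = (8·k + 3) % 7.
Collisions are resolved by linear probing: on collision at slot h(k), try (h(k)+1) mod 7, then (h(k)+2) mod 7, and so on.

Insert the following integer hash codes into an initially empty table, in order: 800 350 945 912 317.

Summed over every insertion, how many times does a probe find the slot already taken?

4

800 hashes to 5; slot 5 is free -> place at 5.
350 hashes to 3; slot 3 is free -> place at 3.
945 hashes to 3; 3 taken -> place at 4.
912 hashes to 5; 5 taken -> place at 6.
317 hashes to 5; 5,6 taken -> place at 0.
Table: [317, ∅, ∅, 350, 945, 800, 912]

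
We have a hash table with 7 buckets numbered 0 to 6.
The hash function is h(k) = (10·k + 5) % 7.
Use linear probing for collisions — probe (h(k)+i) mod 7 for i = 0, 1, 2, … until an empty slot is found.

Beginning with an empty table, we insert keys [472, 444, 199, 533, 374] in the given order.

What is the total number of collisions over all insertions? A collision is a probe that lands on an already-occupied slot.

9

472 hashes to 0; slot 0 is free -> place at 0.
444 hashes to 0; 0 taken -> place at 1.
199 hashes to 0; 0,1 taken -> place at 2.
533 hashes to 1; 1,2 taken -> place at 3.
374 hashes to 0; 0,1,2,3 taken -> place at 4.
Table: [472, 444, 199, 533, 374, ∅, ∅]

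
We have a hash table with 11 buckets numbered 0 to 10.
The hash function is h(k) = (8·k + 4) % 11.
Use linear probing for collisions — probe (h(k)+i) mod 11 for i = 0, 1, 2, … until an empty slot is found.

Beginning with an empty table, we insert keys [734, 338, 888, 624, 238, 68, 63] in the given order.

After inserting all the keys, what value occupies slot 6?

734: h=2 → slot 2
338: h=2, probe 2,3 → slot 3
888: h=2, probe 2,3,4 → slot 4
624: h=2, probe 2,3,4,5 → slot 5
238: h=5, probe 5,6 → slot 6
68: h=9 → slot 9
63: h=2, probe 2,3,4,5,6,7 → slot 7
Table: [∅, ∅, 734, 338, 888, 624, 238, 63, ∅, 68, ∅]

238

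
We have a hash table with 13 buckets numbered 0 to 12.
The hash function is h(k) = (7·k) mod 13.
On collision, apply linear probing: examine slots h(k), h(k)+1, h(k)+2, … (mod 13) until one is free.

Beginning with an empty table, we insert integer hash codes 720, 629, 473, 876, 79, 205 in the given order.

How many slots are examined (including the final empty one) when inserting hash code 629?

Insert 720: h=9, slot 9 empty -> index 9.
Insert 629: h=9, slot 9 occupied -> index 10.
Insert 473: h=9, slots 9,10 occupied -> index 11.
Insert 876: h=9, slots 9,10,11 occupied -> index 12.
Insert 79: h=7, slot 7 empty -> index 7.
Insert 205: h=5, slot 5 empty -> index 5.
Table: [_, _, _, _, _, 205, _, 79, _, 720, 629, 473, 876]

2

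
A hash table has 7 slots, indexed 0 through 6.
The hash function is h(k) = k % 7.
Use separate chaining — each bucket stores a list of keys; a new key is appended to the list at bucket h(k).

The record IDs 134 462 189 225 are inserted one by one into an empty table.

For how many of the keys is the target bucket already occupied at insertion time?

134 -> bucket 1
462 -> bucket 0
189 -> bucket 0 (collision)
225 -> bucket 1 (collision)
Final buckets:
0: 462 -> 189
1: 134 -> 225
2: .
3: .
4: .
5: .
6: .

2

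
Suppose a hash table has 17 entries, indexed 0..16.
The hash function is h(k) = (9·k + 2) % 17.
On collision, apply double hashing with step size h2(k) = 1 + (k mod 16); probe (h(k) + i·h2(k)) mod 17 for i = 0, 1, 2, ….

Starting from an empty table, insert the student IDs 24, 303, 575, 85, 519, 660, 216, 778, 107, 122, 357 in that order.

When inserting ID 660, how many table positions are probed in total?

Insert 24: h=14, slot 14 empty => index 14.
Insert 303: h=9, slot 9 empty => index 9.
Insert 575: h=9, h2=16, slot 9 occupied => index 8.
Insert 85: h=2, slot 2 empty => index 2.
Insert 519: h=15, slot 15 empty => index 15.
Insert 660: h=9, h2=5, slots 9,14,2 occupied => index 7.
Insert 216: h=8, h2=9, slot 8 occupied => index 0.
Insert 778: h=0, h2=11, slot 0 occupied => index 11.
Insert 107: h=13, slot 13 empty => index 13.
Insert 122: h=12, slot 12 empty => index 12.
Insert 357: h=2, h2=6, slots 2,8,14 occupied => index 3.
Table: [216, —, 85, 357, —, —, —, 660, 575, 303, —, 778, 122, 107, 24, 519, —]

4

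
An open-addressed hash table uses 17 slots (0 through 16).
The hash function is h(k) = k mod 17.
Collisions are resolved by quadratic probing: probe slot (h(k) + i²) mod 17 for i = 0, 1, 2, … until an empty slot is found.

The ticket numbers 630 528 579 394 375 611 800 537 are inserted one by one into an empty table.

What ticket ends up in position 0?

630 hashes to 1; slot 1 is free → place at 1.
528 hashes to 1; 1 taken → place at 2.
579 hashes to 1; 1,2 taken → place at 5.
394 hashes to 3; slot 3 is free → place at 3.
375 hashes to 1; 1,2,5 taken → place at 10.
611 hashes to 16; slot 16 is free → place at 16.
800 hashes to 1; 1,2,5,10 taken → place at 0.
537 hashes to 10; 10 taken → place at 11.
Table: [800, 630, 528, 394, _, 579, _, _, _, _, 375, 537, _, _, _, _, 611]

800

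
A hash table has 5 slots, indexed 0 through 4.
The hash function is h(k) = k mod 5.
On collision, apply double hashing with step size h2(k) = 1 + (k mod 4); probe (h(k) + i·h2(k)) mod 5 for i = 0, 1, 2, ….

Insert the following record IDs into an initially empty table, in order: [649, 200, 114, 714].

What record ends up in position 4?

649

649 hashes to 4; slot 4 is free => place at 4.
200 hashes to 0; slot 0 is free => place at 0.
114 hashes to 4, h2=3; 4 taken => place at 2.
714 hashes to 4, h2=3; 4,2,0 taken => place at 3.
Table: [200, —, 114, 714, 649]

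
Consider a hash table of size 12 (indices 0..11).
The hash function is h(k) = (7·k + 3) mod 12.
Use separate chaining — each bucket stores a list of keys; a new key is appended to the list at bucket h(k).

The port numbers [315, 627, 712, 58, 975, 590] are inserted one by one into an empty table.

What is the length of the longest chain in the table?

3

315 → bucket 0
627 → bucket 0 (collision)
712 → bucket 7
58 → bucket 1
975 → bucket 0 (collision)
590 → bucket 5
Final buckets:
0: 315 -> 627 -> 975
1: 58
2: —
3: —
4: —
5: 590
6: —
7: 712
8: —
9: —
10: —
11: —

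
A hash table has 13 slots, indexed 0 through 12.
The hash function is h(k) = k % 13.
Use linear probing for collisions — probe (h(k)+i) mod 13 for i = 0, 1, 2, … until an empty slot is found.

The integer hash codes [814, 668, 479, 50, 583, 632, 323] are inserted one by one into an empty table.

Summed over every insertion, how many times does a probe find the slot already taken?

7

Insert 814: h=8, slot 8 empty => index 8.
Insert 668: h=5, slot 5 empty => index 5.
Insert 479: h=11, slot 11 empty => index 11.
Insert 50: h=11, slot 11 occupied => index 12.
Insert 583: h=11, slots 11,12 occupied => index 0.
Insert 632: h=8, slot 8 occupied => index 9.
Insert 323: h=11, slots 11,12,0 occupied => index 1.
Table: [583, 323, ∅, ∅, ∅, 668, ∅, ∅, 814, 632, ∅, 479, 50]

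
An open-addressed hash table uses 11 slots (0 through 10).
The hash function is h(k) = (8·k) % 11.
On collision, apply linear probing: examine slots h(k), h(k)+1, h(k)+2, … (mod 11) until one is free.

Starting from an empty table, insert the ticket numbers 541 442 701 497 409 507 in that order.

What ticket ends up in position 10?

541: h=5 => slot 5
442: h=5, probe 5,6 => slot 6
701: h=9 => slot 9
497: h=5, probe 5,6,7 => slot 7
409: h=5, probe 5,6,7,8 => slot 8
507: h=8, probe 8,9,10 => slot 10
Table: [—, —, —, —, —, 541, 442, 497, 409, 701, 507]

507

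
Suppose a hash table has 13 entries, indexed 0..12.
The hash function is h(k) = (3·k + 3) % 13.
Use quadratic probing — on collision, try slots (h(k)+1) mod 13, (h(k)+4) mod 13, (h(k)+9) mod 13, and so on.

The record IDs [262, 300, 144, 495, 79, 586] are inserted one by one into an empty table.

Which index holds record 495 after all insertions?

262: h=9 -> slot 9
300: h=6 -> slot 6
144: h=6, probe 6,7 -> slot 7
495: h=6, probe 6,7,10 -> slot 10
79: h=6, probe 6,7,10,2 -> slot 2
586: h=6, probe 6,7,10,2,9,5 -> slot 5
Table: [_, _, 79, _, _, 586, 300, 144, _, 262, 495, _, _]

10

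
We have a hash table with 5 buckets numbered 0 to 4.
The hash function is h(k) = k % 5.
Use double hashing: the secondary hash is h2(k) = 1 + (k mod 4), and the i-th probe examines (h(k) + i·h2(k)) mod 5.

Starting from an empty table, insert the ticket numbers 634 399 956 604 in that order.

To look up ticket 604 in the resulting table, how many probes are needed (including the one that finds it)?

634: h=4 -> slot 4
399: h=4, h2=4, probe 4,3 -> slot 3
956: h=1 -> slot 1
604: h=4, h2=1, probe 4,0 -> slot 0
Table: [604, 956, ., 399, 634]
Lookup 604: h=4, h2=1, probe 4,0 → found at 0.

2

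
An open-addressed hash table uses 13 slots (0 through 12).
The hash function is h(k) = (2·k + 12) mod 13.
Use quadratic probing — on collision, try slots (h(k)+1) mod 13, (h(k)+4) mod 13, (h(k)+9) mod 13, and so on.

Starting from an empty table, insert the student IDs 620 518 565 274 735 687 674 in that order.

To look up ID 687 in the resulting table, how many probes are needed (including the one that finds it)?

2

620: h=4 → slot 4
518: h=8 → slot 8
565: h=11 → slot 11
274: h=1 → slot 1
735: h=0 → slot 0
687: h=8, probe 8,9 → slot 9
674: h=8, probe 8,9,12 → slot 12
Table: [735, 274, -, -, 620, -, -, -, 518, 687, -, 565, 674]
Lookup 687: h=8, probe 8,9 → found at 9.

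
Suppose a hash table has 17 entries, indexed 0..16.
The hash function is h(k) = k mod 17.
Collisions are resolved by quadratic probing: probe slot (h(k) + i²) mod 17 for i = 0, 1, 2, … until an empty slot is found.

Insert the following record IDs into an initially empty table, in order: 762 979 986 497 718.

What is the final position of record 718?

5

762: h=14 => slot 14
979: h=10 => slot 10
986: h=0 => slot 0
497: h=4 => slot 4
718: h=4, probe 4,5 => slot 5
Table: [986, —, —, —, 497, 718, —, —, —, —, 979, —, —, —, 762, —, —]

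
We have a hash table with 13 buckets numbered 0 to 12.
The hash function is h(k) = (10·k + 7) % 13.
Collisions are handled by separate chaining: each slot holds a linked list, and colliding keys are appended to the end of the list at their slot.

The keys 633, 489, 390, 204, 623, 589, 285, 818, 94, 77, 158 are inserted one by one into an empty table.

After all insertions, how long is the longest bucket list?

4

633 → bucket 6
489 → bucket 9
390 → bucket 7
204 → bucket 6 (collision)
623 → bucket 10
589 → bucket 8
285 → bucket 10 (collision)
818 → bucket 10 (collision)
94 → bucket 11
77 → bucket 10 (collision)
158 → bucket 1
Final buckets:
0: _
1: 158
2: _
3: _
4: _
5: _
6: 633 -> 204
7: 390
8: 589
9: 489
10: 623 -> 285 -> 818 -> 77
11: 94
12: _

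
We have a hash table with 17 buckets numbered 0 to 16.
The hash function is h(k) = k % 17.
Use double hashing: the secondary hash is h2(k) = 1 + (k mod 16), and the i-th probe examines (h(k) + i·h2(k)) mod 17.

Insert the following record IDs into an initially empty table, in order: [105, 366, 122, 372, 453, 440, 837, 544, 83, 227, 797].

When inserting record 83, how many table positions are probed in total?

105: h=3 => slot 3
366: h=9 => slot 9
122: h=3, h2=11, probe 3,14 => slot 14
372: h=15 => slot 15
453: h=11 => slot 11
440: h=15, h2=9, probe 15,7 => slot 7
837: h=4 => slot 4
544: h=0 => slot 0
83: h=15, h2=4, probe 15,2 => slot 2
227: h=6 => slot 6
797: h=15, h2=14, probe 15,12 => slot 12
Table: [544, ∅, 83, 105, 837, ∅, 227, 440, ∅, 366, ∅, 453, 797, ∅, 122, 372, ∅]

2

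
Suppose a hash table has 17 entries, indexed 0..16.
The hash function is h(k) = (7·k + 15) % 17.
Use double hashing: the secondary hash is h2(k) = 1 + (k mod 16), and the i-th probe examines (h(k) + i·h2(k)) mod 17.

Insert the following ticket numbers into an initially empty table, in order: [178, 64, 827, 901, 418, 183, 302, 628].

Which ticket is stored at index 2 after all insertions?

302

178: h=3 => slot 3
64: h=4 => slot 4
827: h=7 => slot 7
901: h=15 => slot 15
418: h=0 => slot 0
183: h=4, h2=8, probe 4,12 => slot 12
302: h=4, h2=15, probe 4,2 => slot 2
628: h=8 => slot 8
Table: [418, ∅, 302, 178, 64, ∅, ∅, 827, 628, ∅, ∅, ∅, 183, ∅, ∅, 901, ∅]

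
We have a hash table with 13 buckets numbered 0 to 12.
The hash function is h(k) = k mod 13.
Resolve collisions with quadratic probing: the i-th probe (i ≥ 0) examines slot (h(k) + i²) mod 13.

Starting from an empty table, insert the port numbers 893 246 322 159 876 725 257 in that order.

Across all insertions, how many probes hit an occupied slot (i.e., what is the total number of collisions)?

3

893 hashes to 9; slot 9 is free -> place at 9.
246 hashes to 12; slot 12 is free -> place at 12.
322 hashes to 10; slot 10 is free -> place at 10.
159 hashes to 3; slot 3 is free -> place at 3.
876 hashes to 5; slot 5 is free -> place at 5.
725 hashes to 10; 10 taken -> place at 11.
257 hashes to 10; 10,11 taken -> place at 1.
Table: [_, 257, _, 159, _, 876, _, _, _, 893, 322, 725, 246]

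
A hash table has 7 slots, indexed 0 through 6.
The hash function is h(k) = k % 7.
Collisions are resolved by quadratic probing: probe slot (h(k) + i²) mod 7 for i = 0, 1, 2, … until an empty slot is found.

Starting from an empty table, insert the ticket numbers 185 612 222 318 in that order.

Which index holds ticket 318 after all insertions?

0

Insert 185: h=3, slot 3 empty -> index 3.
Insert 612: h=3, slot 3 occupied -> index 4.
Insert 222: h=5, slot 5 empty -> index 5.
Insert 318: h=3, slots 3,4 occupied -> index 0.
Table: [318, —, —, 185, 612, 222, —]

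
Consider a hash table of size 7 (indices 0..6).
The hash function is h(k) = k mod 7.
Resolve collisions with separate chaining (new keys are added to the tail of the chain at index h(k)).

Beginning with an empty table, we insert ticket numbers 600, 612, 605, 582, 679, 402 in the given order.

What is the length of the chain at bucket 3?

600 → bucket 5
612 → bucket 3
605 → bucket 3 (collision)
582 → bucket 1
679 → bucket 0
402 → bucket 3 (collision)
Final buckets:
0: 679
1: 582
2: _
3: 612 -> 605 -> 402
4: _
5: 600
6: _

3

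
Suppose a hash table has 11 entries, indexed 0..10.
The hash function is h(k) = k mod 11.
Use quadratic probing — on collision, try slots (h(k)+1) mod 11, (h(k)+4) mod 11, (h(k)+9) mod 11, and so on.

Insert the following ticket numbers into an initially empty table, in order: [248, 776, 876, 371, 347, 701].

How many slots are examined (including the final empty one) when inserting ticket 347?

3

Insert 248: h=6, slot 6 empty -> index 6.
Insert 776: h=6, slot 6 occupied -> index 7.
Insert 876: h=7, slot 7 occupied -> index 8.
Insert 371: h=8, slot 8 occupied -> index 9.
Insert 347: h=6, slots 6,7 occupied -> index 10.
Insert 701: h=8, slots 8,9 occupied -> index 1.
Table: [_, 701, _, _, _, _, 248, 776, 876, 371, 347]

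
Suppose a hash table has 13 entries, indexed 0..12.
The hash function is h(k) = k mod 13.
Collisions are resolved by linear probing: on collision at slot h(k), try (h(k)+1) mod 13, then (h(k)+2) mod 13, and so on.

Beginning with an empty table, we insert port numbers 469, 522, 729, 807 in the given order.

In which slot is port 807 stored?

4

469 hashes to 1; slot 1 is free => place at 1.
522 hashes to 2; slot 2 is free => place at 2.
729 hashes to 1; 1,2 taken => place at 3.
807 hashes to 1; 1,2,3 taken => place at 4.
Table: [∅, 469, 522, 729, 807, ∅, ∅, ∅, ∅, ∅, ∅, ∅, ∅]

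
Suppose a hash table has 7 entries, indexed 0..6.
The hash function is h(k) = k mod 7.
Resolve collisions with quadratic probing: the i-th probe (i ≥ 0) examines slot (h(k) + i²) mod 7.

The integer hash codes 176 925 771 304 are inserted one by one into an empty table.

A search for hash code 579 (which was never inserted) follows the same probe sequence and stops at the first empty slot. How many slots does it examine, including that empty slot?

2

176 hashes to 1; slot 1 is free => place at 1.
925 hashes to 1; 1 taken => place at 2.
771 hashes to 1; 1,2 taken => place at 5.
304 hashes to 3; slot 3 is free => place at 3.
Table: [—, 176, 925, 304, —, 771, —]
Lookup 579: h=5, probe 5,6 → slot 6 empty, not found.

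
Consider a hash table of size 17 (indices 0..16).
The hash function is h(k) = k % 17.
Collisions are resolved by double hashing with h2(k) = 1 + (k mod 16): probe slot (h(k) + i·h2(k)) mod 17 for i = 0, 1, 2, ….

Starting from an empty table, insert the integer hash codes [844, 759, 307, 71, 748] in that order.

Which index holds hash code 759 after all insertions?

844: h=11 -> slot 11
759: h=11, h2=8, probe 11,2 -> slot 2
307: h=1 -> slot 1
71: h=3 -> slot 3
748: h=0 -> slot 0
Table: [748, 307, 759, 71, _, _, _, _, _, _, _, 844, _, _, _, _, _]

2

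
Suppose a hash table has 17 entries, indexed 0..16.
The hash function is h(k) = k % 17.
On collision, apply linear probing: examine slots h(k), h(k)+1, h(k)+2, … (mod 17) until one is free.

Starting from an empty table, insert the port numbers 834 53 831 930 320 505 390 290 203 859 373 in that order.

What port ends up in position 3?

290

Insert 834: h=1, slot 1 empty -> index 1.
Insert 53: h=2, slot 2 empty -> index 2.
Insert 831: h=15, slot 15 empty -> index 15.
Insert 930: h=12, slot 12 empty -> index 12.
Insert 320: h=14, slot 14 empty -> index 14.
Insert 505: h=12, slot 12 occupied -> index 13.
Insert 390: h=16, slot 16 empty -> index 16.
Insert 290: h=1, slots 1,2 occupied -> index 3.
Insert 203: h=16, slot 16 occupied -> index 0.
Insert 859: h=9, slot 9 empty -> index 9.
Insert 373: h=16, slots 16,0,1,2,3 occupied -> index 4.
Table: [203, 834, 53, 290, 373, -, -, -, -, 859, -, -, 930, 505, 320, 831, 390]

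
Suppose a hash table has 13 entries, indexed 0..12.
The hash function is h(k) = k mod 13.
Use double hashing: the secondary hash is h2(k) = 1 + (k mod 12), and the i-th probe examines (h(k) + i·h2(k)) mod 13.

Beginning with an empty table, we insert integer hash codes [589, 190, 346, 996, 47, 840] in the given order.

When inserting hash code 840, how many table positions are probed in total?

Insert 589: h=4, slot 4 empty → index 4.
Insert 190: h=8, slot 8 empty → index 8.
Insert 346: h=8, h2=11, slot 8 occupied → index 6.
Insert 996: h=8, h2=1, slot 8 occupied → index 9.
Insert 47: h=8, h2=12, slot 8 occupied → index 7.
Insert 840: h=8, h2=1, slots 8,9 occupied → index 10.
Table: [-, -, -, -, 589, -, 346, 47, 190, 996, 840, -, -]

3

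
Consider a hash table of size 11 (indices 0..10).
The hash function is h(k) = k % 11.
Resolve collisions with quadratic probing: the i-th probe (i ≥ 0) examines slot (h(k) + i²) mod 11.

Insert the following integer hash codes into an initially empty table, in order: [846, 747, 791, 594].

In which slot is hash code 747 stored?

0

846 hashes to 10; slot 10 is free -> place at 10.
747 hashes to 10; 10 taken -> place at 0.
791 hashes to 10; 10,0 taken -> place at 3.
594 hashes to 0; 0 taken -> place at 1.
Table: [747, 594, ., 791, ., ., ., ., ., ., 846]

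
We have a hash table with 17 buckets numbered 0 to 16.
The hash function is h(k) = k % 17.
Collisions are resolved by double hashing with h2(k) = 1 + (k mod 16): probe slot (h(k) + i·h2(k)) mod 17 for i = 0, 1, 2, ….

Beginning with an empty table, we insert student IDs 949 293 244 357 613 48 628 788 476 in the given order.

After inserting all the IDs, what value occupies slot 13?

949: h=14 -> slot 14
293: h=4 -> slot 4
244: h=6 -> slot 6
357: h=0 -> slot 0
613: h=1 -> slot 1
48: h=14, h2=1, probe 14,15 -> slot 15
628: h=16 -> slot 16
788: h=6, h2=5, probe 6,11 -> slot 11
476: h=0, h2=13, probe 0,13 -> slot 13
Table: [357, 613, ∅, ∅, 293, ∅, 244, ∅, ∅, ∅, ∅, 788, ∅, 476, 949, 48, 628]

476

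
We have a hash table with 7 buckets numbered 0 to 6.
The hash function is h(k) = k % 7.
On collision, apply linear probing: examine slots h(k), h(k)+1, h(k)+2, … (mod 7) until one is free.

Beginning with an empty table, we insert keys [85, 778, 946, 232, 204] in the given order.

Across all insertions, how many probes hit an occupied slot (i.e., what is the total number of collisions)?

85 hashes to 1; slot 1 is free → place at 1.
778 hashes to 1; 1 taken → place at 2.
946 hashes to 1; 1,2 taken → place at 3.
232 hashes to 1; 1,2,3 taken → place at 4.
204 hashes to 1; 1,2,3,4 taken → place at 5.
Table: [-, 85, 778, 946, 232, 204, -]

10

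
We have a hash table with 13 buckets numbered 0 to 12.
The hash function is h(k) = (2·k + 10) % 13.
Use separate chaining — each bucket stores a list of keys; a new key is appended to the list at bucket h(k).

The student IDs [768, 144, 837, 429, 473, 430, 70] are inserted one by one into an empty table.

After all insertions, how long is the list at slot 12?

768 → bucket 12
144 → bucket 12 (collision)
837 → bucket 7
429 → bucket 10
473 → bucket 7 (collision)
430 → bucket 12 (collision)
70 → bucket 7 (collision)
Final buckets:
0: _
1: _
2: _
3: _
4: _
5: _
6: _
7: 837 -> 473 -> 70
8: _
9: _
10: 429
11: _
12: 768 -> 144 -> 430

3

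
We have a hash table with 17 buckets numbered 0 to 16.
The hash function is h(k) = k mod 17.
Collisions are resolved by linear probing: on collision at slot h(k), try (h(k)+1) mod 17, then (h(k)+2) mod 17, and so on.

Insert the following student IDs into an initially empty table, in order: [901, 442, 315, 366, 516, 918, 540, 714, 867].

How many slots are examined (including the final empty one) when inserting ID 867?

5

Insert 901: h=0, slot 0 empty -> index 0.
Insert 442: h=0, slot 0 occupied -> index 1.
Insert 315: h=9, slot 9 empty -> index 9.
Insert 366: h=9, slot 9 occupied -> index 10.
Insert 516: h=6, slot 6 empty -> index 6.
Insert 918: h=0, slots 0,1 occupied -> index 2.
Insert 540: h=13, slot 13 empty -> index 13.
Insert 714: h=0, slots 0,1,2 occupied -> index 3.
Insert 867: h=0, slots 0,1,2,3 occupied -> index 4.
Table: [901, 442, 918, 714, 867, —, 516, —, —, 315, 366, —, —, 540, —, —, —]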